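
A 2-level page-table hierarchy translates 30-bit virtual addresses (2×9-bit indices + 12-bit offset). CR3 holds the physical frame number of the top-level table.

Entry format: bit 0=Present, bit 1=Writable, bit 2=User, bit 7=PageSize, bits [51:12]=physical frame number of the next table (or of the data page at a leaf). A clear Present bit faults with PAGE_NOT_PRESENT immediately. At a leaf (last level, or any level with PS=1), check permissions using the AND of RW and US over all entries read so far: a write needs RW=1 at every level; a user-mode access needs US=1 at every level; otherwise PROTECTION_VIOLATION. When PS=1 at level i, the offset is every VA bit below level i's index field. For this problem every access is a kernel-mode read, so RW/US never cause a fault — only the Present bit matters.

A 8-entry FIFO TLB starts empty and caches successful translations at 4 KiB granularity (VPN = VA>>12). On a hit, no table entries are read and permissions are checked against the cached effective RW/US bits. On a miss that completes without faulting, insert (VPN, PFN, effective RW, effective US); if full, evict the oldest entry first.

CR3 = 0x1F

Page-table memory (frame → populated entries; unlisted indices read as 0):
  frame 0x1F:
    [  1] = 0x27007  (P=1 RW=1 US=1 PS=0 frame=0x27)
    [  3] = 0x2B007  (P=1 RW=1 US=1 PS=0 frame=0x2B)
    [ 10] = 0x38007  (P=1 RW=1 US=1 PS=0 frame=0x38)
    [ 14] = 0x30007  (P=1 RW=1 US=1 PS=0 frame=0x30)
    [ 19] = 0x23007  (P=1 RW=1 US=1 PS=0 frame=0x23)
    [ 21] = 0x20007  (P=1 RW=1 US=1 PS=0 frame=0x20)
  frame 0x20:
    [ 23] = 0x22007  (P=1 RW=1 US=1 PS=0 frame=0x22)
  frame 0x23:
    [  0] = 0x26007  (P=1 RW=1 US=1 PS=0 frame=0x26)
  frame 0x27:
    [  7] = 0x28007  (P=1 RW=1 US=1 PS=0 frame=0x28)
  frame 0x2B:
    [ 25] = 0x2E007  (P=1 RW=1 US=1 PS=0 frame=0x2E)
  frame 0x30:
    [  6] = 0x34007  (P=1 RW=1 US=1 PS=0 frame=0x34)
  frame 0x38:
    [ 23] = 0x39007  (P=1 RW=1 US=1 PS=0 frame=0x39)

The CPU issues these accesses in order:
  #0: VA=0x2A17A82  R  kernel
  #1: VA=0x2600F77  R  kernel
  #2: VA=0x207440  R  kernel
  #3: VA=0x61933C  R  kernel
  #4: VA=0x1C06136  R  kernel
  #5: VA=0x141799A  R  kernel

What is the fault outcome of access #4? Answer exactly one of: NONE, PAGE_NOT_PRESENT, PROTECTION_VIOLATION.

Walk each access:
#0 VA=0x2A17A82 (r,kernel):
  L0 @0x1F[21] → 0x20007  P=1,RW=1,US=1,PS=0
  L1 @0x20[23] → 0x22007  P=1,RW=1,US=1,PS=0
  ✓ 0x22A82  — 2 lookups
#1 VA=0x2600F77 (r,kernel):
  L0 @0x1F[19] → 0x23007  P=1,RW=1,US=1,PS=0
  L1 @0x23[0] → 0x26007  P=1,RW=1,US=1,PS=0
  ✓ 0x26F77  — 2 lookups
#2 VA=0x207440 (r,kernel):
  L0 @0x1F[1] → 0x27007  P=1,RW=1,US=1,PS=0
  L1 @0x27[7] → 0x28007  P=1,RW=1,US=1,PS=0
  ✓ 0x28440  — 2 lookups
#3 VA=0x61933C (r,kernel):
  L0 @0x1F[3] → 0x2B007  P=1,RW=1,US=1,PS=0
  L1 @0x2B[25] → 0x2E007  P=1,RW=1,US=1,PS=0
  ✓ 0x2E33C  — 2 lookups
#4 VA=0x1C06136 (r,kernel):
  L0 @0x1F[14] → 0x30007  P=1,RW=1,US=1,PS=0
  L1 @0x30[6] → 0x34007  P=1,RW=1,US=1,PS=0
  ✓ 0x34136  — 2 lookups
#5 VA=0x141799A (r,kernel):
  L0 @0x1F[10] → 0x38007  P=1,RW=1,US=1,PS=0
  L1 @0x38[23] → 0x39007  P=1,RW=1,US=1,PS=0
  ✓ 0x3999A  — 2 lookups

Access #4 fault: NONE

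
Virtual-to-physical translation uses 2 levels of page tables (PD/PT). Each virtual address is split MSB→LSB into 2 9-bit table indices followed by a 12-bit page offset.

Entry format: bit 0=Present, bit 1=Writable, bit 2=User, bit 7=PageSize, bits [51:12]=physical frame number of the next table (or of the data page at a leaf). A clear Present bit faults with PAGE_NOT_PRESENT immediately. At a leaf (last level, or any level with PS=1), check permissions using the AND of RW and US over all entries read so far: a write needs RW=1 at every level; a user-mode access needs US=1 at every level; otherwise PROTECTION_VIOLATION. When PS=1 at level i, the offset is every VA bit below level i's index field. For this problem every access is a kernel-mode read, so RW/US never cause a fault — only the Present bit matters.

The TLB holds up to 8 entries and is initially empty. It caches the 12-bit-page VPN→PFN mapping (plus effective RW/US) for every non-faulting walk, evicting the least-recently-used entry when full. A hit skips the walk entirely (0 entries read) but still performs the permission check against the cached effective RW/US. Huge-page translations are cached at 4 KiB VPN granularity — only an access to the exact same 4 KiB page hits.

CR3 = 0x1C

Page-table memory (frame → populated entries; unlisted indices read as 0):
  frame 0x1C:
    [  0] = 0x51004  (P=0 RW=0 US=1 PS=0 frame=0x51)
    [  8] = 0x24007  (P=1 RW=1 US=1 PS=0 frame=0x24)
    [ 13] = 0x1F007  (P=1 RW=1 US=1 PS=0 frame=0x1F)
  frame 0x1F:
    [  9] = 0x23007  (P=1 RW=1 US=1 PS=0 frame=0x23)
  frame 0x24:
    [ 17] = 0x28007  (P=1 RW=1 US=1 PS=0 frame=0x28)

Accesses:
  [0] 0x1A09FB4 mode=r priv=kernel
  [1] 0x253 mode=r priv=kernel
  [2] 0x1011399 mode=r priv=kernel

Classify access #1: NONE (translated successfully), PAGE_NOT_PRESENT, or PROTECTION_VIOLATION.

Walk each access:
#0 VA=0x1A09FB4 (r,kernel):
  [0] read 0x1C idx=13: raw=0x1F007 flags P=1 W=1 U=1 S=0
  [1] read 0x1F idx=9: raw=0x23007 flags P=1 W=1 U=1 S=0
  ✓ 0x23FB4  — 2 lookups
#1 VA=0x253 (r,kernel):
  [0] read 0x1C idx=0: raw=0x51004 flags P=0 W=0 U=1 S=0
  → PAGE_NOT_PRESENT  (1 entries read)
#2 VA=0x1011399 (r,kernel):
  [0] read 0x1C idx=8: raw=0x24007 flags P=1 W=1 U=1 S=0
  [1] read 0x24 idx=17: raw=0x28007 flags P=1 W=1 U=1 S=0
  ✓ 0x28399  — 2 lookups

Access #1 fault: PAGE_NOT_PRESENT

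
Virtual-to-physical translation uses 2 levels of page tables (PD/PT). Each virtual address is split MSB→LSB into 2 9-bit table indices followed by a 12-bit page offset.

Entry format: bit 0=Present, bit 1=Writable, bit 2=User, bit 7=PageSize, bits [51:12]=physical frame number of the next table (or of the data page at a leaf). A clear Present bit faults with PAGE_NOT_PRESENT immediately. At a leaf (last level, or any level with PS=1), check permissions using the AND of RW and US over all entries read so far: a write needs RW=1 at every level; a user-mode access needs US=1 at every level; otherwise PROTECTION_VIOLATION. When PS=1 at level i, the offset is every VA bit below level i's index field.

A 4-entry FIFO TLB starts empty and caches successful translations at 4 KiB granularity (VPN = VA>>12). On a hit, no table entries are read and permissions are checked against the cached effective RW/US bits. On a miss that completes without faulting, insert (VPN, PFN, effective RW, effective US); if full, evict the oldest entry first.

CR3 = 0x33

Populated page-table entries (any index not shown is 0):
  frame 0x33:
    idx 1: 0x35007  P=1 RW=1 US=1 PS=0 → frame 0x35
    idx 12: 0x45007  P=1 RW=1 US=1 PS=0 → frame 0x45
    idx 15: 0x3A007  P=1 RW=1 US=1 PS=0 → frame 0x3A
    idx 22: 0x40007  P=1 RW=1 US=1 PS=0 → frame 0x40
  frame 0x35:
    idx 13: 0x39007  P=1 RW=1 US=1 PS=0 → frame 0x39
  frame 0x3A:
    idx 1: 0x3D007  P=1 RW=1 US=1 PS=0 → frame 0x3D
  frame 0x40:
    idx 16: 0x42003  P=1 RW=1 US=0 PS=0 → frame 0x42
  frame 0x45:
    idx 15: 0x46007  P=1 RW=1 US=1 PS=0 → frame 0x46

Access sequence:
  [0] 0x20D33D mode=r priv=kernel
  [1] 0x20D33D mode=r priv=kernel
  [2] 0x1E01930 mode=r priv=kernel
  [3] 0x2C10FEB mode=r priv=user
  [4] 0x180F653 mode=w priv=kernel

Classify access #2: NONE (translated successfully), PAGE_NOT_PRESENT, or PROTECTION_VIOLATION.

Trace:
#0 VA=0x20D33D (r,kernel):
  [0] read 0x33 idx=1: raw=0x35007 flags P=1 W=1 U=1 S=0
  [1] read 0x35 idx=13: raw=0x39007 flags P=1 W=1 U=1 S=0
  ✓ 0x3933D  — 2 lookups
#1 VA=0x20D33D (r,kernel):
  TLB hit vpn=0x20D → PA=0x3933D
#2 VA=0x1E01930 (r,kernel):
  [0] read 0x33 idx=15: raw=0x3A007 flags P=1 W=1 U=1 S=0
  [1] read 0x3A idx=1: raw=0x3D007 flags P=1 W=1 U=1 S=0
  ✓ 0x3D930  — 2 lookups
#3 VA=0x2C10FEB (r,user):
  [0] read 0x33 idx=22: raw=0x40007 flags P=1 W=1 U=1 S=0
  [1] read 0x40 idx=16: raw=0x42003 flags P=1 W=1 U=0 S=0
  ⇒ fault: PROTECTION_VIOLATION  — 2 lookups
#4 VA=0x180F653 (w,kernel):
  [0] read 0x33 idx=12: raw=0x45007 flags P=1 W=1 U=1 S=0
  [1] read 0x45 idx=15: raw=0x46007 flags P=1 W=1 U=1 S=0
  ✓ 0x46653  — 2 lookups

Access #2 fault: NONE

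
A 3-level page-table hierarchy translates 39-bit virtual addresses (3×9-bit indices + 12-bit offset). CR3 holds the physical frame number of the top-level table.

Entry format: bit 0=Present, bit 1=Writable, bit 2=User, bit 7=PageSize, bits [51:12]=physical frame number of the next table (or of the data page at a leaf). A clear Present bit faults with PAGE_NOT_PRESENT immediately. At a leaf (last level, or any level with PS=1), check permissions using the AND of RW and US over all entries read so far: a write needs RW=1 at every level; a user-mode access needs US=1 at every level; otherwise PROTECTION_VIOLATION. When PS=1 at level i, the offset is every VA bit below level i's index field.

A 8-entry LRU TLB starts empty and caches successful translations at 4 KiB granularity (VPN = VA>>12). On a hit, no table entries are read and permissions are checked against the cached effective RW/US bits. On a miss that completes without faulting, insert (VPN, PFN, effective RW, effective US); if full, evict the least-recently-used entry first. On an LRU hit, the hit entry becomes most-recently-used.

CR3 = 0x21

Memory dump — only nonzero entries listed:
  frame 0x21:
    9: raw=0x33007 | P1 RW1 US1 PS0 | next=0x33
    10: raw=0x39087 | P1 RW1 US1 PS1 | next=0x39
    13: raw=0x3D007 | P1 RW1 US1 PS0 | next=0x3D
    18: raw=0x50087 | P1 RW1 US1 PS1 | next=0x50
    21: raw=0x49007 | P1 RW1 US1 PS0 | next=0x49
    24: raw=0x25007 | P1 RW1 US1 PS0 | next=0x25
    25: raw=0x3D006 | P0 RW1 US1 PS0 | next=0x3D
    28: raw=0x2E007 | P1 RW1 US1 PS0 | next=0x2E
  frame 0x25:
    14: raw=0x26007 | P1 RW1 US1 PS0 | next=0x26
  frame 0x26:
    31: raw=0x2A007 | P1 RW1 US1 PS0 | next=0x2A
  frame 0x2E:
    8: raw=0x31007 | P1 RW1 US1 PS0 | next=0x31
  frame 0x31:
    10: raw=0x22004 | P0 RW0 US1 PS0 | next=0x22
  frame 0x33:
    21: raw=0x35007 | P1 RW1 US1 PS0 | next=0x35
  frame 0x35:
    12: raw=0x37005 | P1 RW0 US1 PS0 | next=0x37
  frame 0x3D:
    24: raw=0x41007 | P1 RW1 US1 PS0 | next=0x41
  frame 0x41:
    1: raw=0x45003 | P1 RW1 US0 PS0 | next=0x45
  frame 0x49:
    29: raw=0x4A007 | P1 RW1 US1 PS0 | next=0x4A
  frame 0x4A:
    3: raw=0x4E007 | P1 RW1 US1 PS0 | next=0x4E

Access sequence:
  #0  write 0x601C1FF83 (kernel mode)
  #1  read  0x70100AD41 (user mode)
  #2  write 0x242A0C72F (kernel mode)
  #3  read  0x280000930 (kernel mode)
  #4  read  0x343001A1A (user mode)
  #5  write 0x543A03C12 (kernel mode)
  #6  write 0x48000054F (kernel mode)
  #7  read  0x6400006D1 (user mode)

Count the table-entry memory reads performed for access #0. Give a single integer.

Walk each access:
#0 VA=0x601C1FF83 (w,kernel):
  lvl0: tbl 0x21, slot 24 ⇒ 0x25007 (P1/RW1/US1/PS0)
  lvl1: tbl 0x25, slot 14 ⇒ 0x26007 (P1/RW1/US1/PS0)
  lvl2: tbl 0x26, slot 31 ⇒ 0x2A007 (P1/RW1/US1/PS0)
  → PA=0x2AF83  (3 entries read)
#1 VA=0x70100AD41 (r,user):
  lvl0: tbl 0x21, slot 28 ⇒ 0x2E007 (P1/RW1/US1/PS0)
  lvl1: tbl 0x2E, slot 8 ⇒ 0x31007 (P1/RW1/US1/PS0)
  lvl2: tbl 0x31, slot 10 ⇒ 0x22004 (P0/RW0/US1/PS0)
  → PAGE_NOT_PRESENT  (3 entries read)
#2 VA=0x242A0C72F (w,kernel):
  lvl0: tbl 0x21, slot 9 ⇒ 0x33007 (P1/RW1/US1/PS0)
  lvl1: tbl 0x33, slot 21 ⇒ 0x35007 (P1/RW1/US1/PS0)
  lvl2: tbl 0x35, slot 12 ⇒ 0x37005 (P1/RW0/US1/PS0)
  → PROTECTION_VIOLATION  (3 entries read)
#3 VA=0x280000930 (r,kernel):
  lvl0: tbl 0x21, slot 10 ⇒ 0x39087 (P1/RW1/US1/PS1)
  → PA=0x39930 (huge @L0)  (1 entries read)
#4 VA=0x343001A1A (r,user):
  lvl0: tbl 0x21, slot 13 ⇒ 0x3D007 (P1/RW1/US1/PS0)
  lvl1: tbl 0x3D, slot 24 ⇒ 0x41007 (P1/RW1/US1/PS0)
  lvl2: tbl 0x41, slot 1 ⇒ 0x45003 (P1/RW1/US0/PS0)
  → PROTECTION_VIOLATION  (3 entries read)
#5 VA=0x543A03C12 (w,kernel):
  lvl0: tbl 0x21, slot 21 ⇒ 0x49007 (P1/RW1/US1/PS0)
  lvl1: tbl 0x49, slot 29 ⇒ 0x4A007 (P1/RW1/US1/PS0)
  lvl2: tbl 0x4A, slot 3 ⇒ 0x4E007 (P1/RW1/US1/PS0)
  → PA=0x4EC12  (3 entries read)
#6 VA=0x48000054F (w,kernel):
  lvl0: tbl 0x21, slot 18 ⇒ 0x50087 (P1/RW1/US1/PS1)
  → PA=0x5054F (huge @L0)  (1 entries read)
#7 VA=0x6400006D1 (r,user):
  lvl0: tbl 0x21, slot 25 ⇒ 0x3D006 (P0/RW1/US1/PS0)
  → PAGE_NOT_PRESENT  (1 entries read)

Entries read for #0: 3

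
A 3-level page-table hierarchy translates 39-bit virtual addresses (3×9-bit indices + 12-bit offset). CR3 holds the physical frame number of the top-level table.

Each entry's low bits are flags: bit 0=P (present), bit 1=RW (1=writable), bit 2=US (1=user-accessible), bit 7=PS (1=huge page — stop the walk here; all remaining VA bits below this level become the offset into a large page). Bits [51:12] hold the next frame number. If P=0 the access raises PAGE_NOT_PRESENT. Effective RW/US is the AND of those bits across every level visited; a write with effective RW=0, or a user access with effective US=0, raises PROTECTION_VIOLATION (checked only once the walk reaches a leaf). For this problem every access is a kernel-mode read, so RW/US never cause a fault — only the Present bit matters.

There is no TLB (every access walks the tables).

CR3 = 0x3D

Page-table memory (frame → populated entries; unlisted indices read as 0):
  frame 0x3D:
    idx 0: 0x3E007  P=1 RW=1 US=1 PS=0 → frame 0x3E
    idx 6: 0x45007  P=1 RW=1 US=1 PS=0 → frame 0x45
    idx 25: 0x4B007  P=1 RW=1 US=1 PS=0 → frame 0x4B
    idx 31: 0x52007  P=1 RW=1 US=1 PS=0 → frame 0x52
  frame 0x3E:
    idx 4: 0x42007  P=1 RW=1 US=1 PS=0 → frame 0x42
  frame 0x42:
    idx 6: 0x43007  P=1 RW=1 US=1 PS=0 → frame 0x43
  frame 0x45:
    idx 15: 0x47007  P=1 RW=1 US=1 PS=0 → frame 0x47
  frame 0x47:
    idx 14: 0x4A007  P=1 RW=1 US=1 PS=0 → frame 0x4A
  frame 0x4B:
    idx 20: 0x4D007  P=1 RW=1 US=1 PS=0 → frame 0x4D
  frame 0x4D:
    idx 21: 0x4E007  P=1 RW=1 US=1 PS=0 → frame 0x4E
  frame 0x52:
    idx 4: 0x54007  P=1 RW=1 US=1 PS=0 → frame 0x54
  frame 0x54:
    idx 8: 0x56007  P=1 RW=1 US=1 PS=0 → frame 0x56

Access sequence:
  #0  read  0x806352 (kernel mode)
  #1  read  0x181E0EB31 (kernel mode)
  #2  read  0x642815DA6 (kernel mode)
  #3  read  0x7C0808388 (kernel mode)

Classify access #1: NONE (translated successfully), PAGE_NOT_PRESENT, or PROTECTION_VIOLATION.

Trace:
#0 VA=0x806352 (r,kernel):
  lvl0: tbl 0x3D, slot 0 ⇒ 0x3E007 (P1/RW1/US1/PS0)
  lvl1: tbl 0x3E, slot 4 ⇒ 0x42007 (P1/RW1/US1/PS0)
  lvl2: tbl 0x42, slot 6 ⇒ 0x43007 (P1/RW1/US1/PS0)
  → PA=0x43352  (3 entries read)
#1 VA=0x181E0EB31 (r,kernel):
  lvl0: tbl 0x3D, slot 6 ⇒ 0x45007 (P1/RW1/US1/PS0)
  lvl1: tbl 0x45, slot 15 ⇒ 0x47007 (P1/RW1/US1/PS0)
  lvl2: tbl 0x47, slot 14 ⇒ 0x4A007 (P1/RW1/US1/PS0)
  → PA=0x4AB31  (3 entries read)
#2 VA=0x642815DA6 (r,kernel):
  lvl0: tbl 0x3D, slot 25 ⇒ 0x4B007 (P1/RW1/US1/PS0)
  lvl1: tbl 0x4B, slot 20 ⇒ 0x4D007 (P1/RW1/US1/PS0)
  lvl2: tbl 0x4D, slot 21 ⇒ 0x4E007 (P1/RW1/US1/PS0)
  → PA=0x4EDA6  (3 entries read)
#3 VA=0x7C0808388 (r,kernel):
  lvl0: tbl 0x3D, slot 31 ⇒ 0x52007 (P1/RW1/US1/PS0)
  lvl1: tbl 0x52, slot 4 ⇒ 0x54007 (P1/RW1/US1/PS0)
  lvl2: tbl 0x54, slot 8 ⇒ 0x56007 (P1/RW1/US1/PS0)
  → PA=0x56388  (3 entries read)

Access #1 fault: NONE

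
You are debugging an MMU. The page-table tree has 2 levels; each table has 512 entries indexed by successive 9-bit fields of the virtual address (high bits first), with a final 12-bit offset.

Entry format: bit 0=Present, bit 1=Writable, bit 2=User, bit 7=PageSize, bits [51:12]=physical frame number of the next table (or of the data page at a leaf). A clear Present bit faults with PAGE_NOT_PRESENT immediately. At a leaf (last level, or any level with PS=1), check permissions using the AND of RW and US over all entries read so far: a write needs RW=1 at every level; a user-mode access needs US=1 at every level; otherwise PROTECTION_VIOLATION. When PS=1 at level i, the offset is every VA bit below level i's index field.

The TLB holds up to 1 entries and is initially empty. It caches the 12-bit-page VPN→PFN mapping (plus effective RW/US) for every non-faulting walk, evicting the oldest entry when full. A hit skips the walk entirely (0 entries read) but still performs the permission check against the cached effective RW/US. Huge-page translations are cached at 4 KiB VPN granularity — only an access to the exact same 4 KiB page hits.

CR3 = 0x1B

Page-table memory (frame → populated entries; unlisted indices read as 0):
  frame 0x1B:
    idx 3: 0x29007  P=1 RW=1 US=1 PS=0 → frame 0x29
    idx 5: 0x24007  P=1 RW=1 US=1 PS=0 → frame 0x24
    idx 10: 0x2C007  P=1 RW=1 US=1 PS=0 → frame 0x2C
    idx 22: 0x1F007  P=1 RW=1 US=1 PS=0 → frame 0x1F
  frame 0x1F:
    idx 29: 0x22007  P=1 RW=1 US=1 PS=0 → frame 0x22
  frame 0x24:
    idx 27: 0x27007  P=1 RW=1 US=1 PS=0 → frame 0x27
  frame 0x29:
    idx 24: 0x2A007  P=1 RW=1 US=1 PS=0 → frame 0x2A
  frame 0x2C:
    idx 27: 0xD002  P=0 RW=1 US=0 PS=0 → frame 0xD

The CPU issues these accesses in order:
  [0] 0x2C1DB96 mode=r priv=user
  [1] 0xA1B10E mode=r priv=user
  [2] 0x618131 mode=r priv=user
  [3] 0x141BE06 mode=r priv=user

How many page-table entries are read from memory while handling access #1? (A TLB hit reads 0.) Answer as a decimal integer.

Per-access translation:
#0 VA=0x2C1DB96 (r,user):
  [0] read 0x1B idx=22: raw=0x1F007 flags P=1 W=1 U=1 S=0
  [1] read 0x1F idx=29: raw=0x22007 flags P=1 W=1 U=1 S=0
  ✓ 0x22B96  — 2 lookups
#1 VA=0xA1B10E (r,user):
  [0] read 0x1B idx=5: raw=0x24007 flags P=1 W=1 U=1 S=0
  [1] read 0x24 idx=27: raw=0x27007 flags P=1 W=1 U=1 S=0
  ✓ 0x2710E  — 2 lookups
#2 VA=0x618131 (r,user):
  [0] read 0x1B idx=3: raw=0x29007 flags P=1 W=1 U=1 S=0
  [1] read 0x29 idx=24: raw=0x2A007 flags P=1 W=1 U=1 S=0
  ✓ 0x2A131  — 2 lookups
#3 VA=0x141BE06 (r,user):
  [0] read 0x1B idx=10: raw=0x2C007 flags P=1 W=1 U=1 S=0
  [1] read 0x2C idx=27: raw=0xD002 flags P=0 W=1 U=0 S=0
  → PAGE_NOT_PRESENT  (2 entries read)

Entries read for #1: 2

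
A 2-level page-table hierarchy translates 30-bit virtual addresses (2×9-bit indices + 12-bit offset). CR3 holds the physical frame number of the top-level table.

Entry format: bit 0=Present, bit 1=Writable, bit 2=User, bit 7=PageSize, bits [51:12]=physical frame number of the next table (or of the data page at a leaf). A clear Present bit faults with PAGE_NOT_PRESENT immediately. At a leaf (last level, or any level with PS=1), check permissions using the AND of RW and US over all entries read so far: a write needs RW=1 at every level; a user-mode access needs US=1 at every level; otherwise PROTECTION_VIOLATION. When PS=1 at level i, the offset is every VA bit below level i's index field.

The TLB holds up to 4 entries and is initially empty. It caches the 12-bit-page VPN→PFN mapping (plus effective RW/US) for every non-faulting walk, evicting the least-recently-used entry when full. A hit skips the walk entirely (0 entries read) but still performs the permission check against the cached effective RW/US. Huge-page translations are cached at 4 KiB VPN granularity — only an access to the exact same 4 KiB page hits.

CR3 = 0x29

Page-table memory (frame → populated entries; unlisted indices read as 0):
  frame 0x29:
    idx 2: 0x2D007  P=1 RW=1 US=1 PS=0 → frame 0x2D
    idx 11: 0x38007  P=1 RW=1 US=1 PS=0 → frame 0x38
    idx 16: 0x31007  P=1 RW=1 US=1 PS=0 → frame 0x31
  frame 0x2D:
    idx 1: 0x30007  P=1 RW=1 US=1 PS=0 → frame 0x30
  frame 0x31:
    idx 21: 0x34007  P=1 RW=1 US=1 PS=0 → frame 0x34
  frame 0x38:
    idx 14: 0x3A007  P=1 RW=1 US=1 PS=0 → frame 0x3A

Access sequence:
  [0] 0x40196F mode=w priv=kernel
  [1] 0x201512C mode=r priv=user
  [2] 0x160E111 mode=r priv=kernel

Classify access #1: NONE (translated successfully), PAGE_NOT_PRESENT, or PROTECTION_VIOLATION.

Walk each access:
#0 VA=0x40196F (w,kernel):
  L0: frame=0x29 idx=2 entry=0x2D007 [P=1 RW=1 US=1 PS=0]
  L1: frame=0x2D idx=1 entry=0x30007 [P=1 RW=1 US=1 PS=0]
  ⇒ phys 0x3096F  [2 reads]
#1 VA=0x201512C (r,user):
  L0: frame=0x29 idx=16 entry=0x31007 [P=1 RW=1 US=1 PS=0]
  L1: frame=0x31 idx=21 entry=0x34007 [P=1 RW=1 US=1 PS=0]
  ⇒ phys 0x3412C  [2 reads]
#2 VA=0x160E111 (r,kernel):
  L0: frame=0x29 idx=11 entry=0x38007 [P=1 RW=1 US=1 PS=0]
  L1: frame=0x38 idx=14 entry=0x3A007 [P=1 RW=1 US=1 PS=0]
  ⇒ phys 0x3A111  [2 reads]

Access #1 fault: NONE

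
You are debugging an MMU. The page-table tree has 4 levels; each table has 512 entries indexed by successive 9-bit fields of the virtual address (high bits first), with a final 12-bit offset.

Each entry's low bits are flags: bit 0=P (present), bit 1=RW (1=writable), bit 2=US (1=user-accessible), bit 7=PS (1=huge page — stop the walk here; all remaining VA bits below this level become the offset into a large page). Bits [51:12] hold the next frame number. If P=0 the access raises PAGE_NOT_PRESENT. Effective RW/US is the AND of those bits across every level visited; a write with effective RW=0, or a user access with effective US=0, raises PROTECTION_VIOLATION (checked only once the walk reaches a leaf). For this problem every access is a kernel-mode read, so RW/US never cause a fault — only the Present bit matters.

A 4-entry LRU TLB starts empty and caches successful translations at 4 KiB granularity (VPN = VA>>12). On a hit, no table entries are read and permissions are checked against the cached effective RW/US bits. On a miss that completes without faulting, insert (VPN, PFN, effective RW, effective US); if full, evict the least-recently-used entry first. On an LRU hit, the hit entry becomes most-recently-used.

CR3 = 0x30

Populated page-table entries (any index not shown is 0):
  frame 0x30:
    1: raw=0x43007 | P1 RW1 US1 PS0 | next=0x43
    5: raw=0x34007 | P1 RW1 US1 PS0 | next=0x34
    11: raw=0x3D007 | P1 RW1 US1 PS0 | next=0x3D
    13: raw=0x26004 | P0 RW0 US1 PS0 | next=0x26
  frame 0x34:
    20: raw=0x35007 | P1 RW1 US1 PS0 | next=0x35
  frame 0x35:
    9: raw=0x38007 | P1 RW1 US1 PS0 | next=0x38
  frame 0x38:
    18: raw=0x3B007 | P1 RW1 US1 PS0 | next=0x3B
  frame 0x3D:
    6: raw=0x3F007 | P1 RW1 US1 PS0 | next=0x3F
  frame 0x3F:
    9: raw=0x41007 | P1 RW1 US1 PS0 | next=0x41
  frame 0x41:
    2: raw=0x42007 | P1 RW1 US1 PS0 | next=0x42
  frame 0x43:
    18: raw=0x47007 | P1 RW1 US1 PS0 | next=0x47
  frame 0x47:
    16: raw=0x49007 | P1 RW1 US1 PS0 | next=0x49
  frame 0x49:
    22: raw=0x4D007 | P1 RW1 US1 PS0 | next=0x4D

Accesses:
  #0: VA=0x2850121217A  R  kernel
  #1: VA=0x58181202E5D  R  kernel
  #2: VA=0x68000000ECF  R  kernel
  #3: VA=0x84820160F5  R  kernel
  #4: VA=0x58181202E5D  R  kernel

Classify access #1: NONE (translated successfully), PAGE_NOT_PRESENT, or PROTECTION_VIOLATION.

Trace:
#0 VA=0x2850121217A (r,kernel):
  [0] read 0x30 idx=5: raw=0x34007 flags P=1 W=1 U=1 S=0
  [1] read 0x34 idx=20: raw=0x35007 flags P=1 W=1 U=1 S=0
  [2] read 0x35 idx=9: raw=0x38007 flags P=1 W=1 U=1 S=0
  [3] read 0x38 idx=18: raw=0x3B007 flags P=1 W=1 U=1 S=0
  ⇒ phys 0x3B17A  [4 reads]
#1 VA=0x58181202E5D (r,kernel):
  [0] read 0x30 idx=11: raw=0x3D007 flags P=1 W=1 U=1 S=0
  [1] read 0x3D idx=6: raw=0x3F007 flags P=1 W=1 U=1 S=0
  [2] read 0x3F idx=9: raw=0x41007 flags P=1 W=1 U=1 S=0
  [3] read 0x41 idx=2: raw=0x42007 flags P=1 W=1 U=1 S=0
  ⇒ phys 0x42E5D  [4 reads]
#2 VA=0x68000000ECF (r,kernel):
  [0] read 0x30 idx=13: raw=0x26004 flags P=0 W=0 U=1 S=0
  ⇒ fault: PAGE_NOT_PRESENT  — 1 lookups
#3 VA=0x84820160F5 (r,kernel):
  [0] read 0x30 idx=1: raw=0x43007 flags P=1 W=1 U=1 S=0
  [1] read 0x43 idx=18: raw=0x47007 flags P=1 W=1 U=1 S=0
  [2] read 0x47 idx=16: raw=0x49007 flags P=1 W=1 U=1 S=0
  [3] read 0x49 idx=22: raw=0x4D007 flags P=1 W=1 U=1 S=0
  ⇒ phys 0x4D0F5  [4 reads]
#4 VA=0x58181202E5D (r,kernel):
  TLB hit vpn=0x58181202 → PA=0x42E5D

Access #1 fault: NONE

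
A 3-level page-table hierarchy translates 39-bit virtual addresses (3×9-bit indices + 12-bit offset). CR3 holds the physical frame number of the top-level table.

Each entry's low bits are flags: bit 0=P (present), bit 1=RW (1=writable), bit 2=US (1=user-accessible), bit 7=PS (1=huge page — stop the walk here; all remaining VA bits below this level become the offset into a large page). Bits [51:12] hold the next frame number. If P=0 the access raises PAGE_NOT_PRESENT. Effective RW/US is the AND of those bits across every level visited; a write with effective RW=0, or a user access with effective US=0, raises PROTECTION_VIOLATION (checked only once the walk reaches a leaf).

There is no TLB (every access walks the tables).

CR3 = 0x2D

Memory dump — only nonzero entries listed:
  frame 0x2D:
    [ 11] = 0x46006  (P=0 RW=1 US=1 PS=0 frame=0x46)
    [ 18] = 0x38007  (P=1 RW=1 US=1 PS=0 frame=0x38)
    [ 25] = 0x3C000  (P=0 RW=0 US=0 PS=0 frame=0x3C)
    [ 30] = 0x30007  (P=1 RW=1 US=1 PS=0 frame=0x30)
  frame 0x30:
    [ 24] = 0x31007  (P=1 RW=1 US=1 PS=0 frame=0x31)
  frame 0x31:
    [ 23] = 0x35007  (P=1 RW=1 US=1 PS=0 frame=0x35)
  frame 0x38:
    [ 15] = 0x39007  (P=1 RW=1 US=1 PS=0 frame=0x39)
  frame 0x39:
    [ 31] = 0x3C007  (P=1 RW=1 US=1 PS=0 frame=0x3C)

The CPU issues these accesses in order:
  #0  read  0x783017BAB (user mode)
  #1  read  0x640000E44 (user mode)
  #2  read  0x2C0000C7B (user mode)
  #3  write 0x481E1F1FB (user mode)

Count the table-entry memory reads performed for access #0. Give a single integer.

Per-access translation:
#0 VA=0x783017BAB (r,user):
  L0: frame=0x2D idx=30 entry=0x30007 [P=1 RW=1 US=1 PS=0]
  L1: frame=0x30 idx=24 entry=0x31007 [P=1 RW=1 US=1 PS=0]
  L2: frame=0x31 idx=23 entry=0x35007 [P=1 RW=1 US=1 PS=0]
  ⇒ phys 0x35BAB  [3 reads]
#1 VA=0x640000E44 (r,user):
  L0: frame=0x2D idx=25 entry=0x3C000 [P=0 RW=0 US=0 PS=0]
  ⇒ fault: PAGE_NOT_PRESENT  — 1 lookups
#2 VA=0x2C0000C7B (r,user):
  L0: frame=0x2D idx=11 entry=0x46006 [P=0 RW=1 US=1 PS=0]
  ⇒ fault: PAGE_NOT_PRESENT  — 1 lookups
#3 VA=0x481E1F1FB (w,user):
  L0: frame=0x2D idx=18 entry=0x38007 [P=1 RW=1 US=1 PS=0]
  L1: frame=0x38 idx=15 entry=0x39007 [P=1 RW=1 US=1 PS=0]
  L2: frame=0x39 idx=31 entry=0x3C007 [P=1 RW=1 US=1 PS=0]
  ⇒ phys 0x3C1FB  [3 reads]

Entries read for #0: 3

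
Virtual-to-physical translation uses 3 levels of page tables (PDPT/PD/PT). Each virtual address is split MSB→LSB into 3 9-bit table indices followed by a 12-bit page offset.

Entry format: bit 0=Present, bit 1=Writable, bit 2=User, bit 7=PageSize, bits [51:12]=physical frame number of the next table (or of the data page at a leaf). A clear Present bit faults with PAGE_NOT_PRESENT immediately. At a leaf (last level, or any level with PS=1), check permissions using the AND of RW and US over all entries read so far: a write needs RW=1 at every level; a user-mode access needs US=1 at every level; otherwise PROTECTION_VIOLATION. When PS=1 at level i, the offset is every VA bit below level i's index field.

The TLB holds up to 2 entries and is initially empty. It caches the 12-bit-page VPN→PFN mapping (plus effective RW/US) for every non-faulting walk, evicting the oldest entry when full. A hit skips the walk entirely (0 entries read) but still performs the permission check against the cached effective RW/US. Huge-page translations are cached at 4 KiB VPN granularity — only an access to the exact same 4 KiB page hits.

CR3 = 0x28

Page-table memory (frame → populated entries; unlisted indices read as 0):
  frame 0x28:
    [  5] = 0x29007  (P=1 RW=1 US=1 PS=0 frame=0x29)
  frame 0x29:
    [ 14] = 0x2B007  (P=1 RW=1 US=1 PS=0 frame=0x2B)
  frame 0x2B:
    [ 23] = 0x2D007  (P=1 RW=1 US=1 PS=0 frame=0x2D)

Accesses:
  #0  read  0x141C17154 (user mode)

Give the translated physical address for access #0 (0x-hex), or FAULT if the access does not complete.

Per-access translation:
#0 VA=0x141C17154 (r,user):
  L0 @0x28[5] → 0x29007  P=1,RW=1,US=1,PS=0
  L1 @0x29[14] → 0x2B007  P=1,RW=1,US=1,PS=0
  L2 @0x2B[23] → 0x2D007  P=1,RW=1,US=1,PS=0
  ⇒ phys 0x2D154  [3 reads]

Access #0 PA: 0x2D154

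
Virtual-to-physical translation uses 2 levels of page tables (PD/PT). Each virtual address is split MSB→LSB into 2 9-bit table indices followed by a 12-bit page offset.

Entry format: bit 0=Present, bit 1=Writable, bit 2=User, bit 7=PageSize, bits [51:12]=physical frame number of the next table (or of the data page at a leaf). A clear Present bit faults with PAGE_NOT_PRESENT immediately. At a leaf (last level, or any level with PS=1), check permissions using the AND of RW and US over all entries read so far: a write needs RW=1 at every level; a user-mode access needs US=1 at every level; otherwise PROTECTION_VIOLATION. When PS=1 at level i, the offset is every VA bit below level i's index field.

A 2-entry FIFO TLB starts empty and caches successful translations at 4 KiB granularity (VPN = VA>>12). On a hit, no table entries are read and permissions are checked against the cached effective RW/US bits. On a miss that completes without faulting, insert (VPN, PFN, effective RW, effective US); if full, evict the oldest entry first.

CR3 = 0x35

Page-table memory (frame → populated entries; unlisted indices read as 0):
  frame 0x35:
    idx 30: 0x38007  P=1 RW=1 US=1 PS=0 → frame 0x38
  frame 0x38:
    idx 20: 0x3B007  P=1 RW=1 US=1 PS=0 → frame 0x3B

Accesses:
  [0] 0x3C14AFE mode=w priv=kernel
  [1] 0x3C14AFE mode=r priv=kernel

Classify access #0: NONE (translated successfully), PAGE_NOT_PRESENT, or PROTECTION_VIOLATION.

Walk each access:
#0 VA=0x3C14AFE (w,kernel):
  L0 @0x35[30] → 0x38007  P=1,RW=1,US=1,PS=0
  L1 @0x38[20] → 0x3B007  P=1,RW=1,US=1,PS=0
  ⇒ phys 0x3BAFE  [2 reads]
#1 VA=0x3C14AFE (r,kernel):
  TLB hit vpn=0x3C14 → PA=0x3BAFE

Access #0 fault: NONE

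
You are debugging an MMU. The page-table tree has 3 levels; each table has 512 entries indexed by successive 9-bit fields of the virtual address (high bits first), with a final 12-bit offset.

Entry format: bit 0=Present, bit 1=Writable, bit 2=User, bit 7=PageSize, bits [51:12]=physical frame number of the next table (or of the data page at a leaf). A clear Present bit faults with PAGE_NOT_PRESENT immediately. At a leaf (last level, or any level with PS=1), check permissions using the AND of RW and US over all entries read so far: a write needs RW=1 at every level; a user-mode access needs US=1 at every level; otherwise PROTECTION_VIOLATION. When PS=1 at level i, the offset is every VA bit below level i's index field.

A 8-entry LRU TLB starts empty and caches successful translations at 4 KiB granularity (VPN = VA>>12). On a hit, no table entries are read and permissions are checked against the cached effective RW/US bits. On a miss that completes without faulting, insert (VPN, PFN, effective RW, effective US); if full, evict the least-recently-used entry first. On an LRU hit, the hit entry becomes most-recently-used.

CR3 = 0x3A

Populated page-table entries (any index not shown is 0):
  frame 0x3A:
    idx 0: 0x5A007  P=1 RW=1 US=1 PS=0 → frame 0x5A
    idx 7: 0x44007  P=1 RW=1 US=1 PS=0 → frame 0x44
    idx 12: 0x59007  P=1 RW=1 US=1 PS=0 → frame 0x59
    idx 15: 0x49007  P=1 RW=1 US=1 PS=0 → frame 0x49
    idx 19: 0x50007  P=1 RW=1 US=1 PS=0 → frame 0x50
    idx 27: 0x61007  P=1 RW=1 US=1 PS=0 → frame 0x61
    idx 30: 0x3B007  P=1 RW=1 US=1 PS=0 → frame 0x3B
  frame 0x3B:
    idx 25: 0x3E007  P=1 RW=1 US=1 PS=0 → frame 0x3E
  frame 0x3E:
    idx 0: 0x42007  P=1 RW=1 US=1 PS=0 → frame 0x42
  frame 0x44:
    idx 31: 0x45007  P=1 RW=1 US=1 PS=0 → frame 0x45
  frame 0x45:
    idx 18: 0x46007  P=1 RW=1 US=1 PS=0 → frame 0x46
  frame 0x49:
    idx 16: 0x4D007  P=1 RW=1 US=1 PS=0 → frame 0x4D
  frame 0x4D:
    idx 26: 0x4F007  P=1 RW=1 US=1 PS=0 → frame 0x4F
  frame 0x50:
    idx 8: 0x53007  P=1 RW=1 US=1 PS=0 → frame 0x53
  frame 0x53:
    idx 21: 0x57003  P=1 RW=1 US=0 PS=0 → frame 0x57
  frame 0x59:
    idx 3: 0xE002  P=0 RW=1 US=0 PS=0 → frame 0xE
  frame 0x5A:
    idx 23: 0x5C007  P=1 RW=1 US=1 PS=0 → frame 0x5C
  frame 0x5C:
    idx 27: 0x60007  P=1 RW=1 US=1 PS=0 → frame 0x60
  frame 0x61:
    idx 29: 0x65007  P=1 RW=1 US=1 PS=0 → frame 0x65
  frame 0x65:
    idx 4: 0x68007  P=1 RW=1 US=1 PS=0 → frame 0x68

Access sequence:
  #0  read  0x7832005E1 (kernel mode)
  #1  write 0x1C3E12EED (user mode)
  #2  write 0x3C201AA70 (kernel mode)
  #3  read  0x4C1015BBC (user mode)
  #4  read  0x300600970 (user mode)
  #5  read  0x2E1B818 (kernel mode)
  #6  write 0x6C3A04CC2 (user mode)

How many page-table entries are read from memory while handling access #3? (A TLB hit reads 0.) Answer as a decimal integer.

Walk each access:
#0 VA=0x7832005E1 (r,kernel):
  L0: frame=0x3A idx=30 entry=0x3B007 [P=1 RW=1 US=1 PS=0]
  L1: frame=0x3B idx=25 entry=0x3E007 [P=1 RW=1 US=1 PS=0]
  L2: frame=0x3E idx=0 entry=0x42007 [P=1 RW=1 US=1 PS=0]
  ✓ 0x425E1  — 3 lookups
#1 VA=0x1C3E12EED (w,user):
  L0: frame=0x3A idx=7 entry=0x44007 [P=1 RW=1 US=1 PS=0]
  L1: frame=0x44 idx=31 entry=0x45007 [P=1 RW=1 US=1 PS=0]
  L2: frame=0x45 idx=18 entry=0x46007 [P=1 RW=1 US=1 PS=0]
  ✓ 0x46EED  — 3 lookups
#2 VA=0x3C201AA70 (w,kernel):
  L0: frame=0x3A idx=15 entry=0x49007 [P=1 RW=1 US=1 PS=0]
  L1: frame=0x49 idx=16 entry=0x4D007 [P=1 RW=1 US=1 PS=0]
  L2: frame=0x4D idx=26 entry=0x4F007 [P=1 RW=1 US=1 PS=0]
  ✓ 0x4FA70  — 3 lookups
#3 VA=0x4C1015BBC (r,user):
  L0: frame=0x3A idx=19 entry=0x50007 [P=1 RW=1 US=1 PS=0]
  L1: frame=0x50 idx=8 entry=0x53007 [P=1 RW=1 US=1 PS=0]
  L2: frame=0x53 idx=21 entry=0x57003 [P=1 RW=1 US=0 PS=0]
  ⇒ fault: PROTECTION_VIOLATION  — 3 lookups
#4 VA=0x300600970 (r,user):
  L0: frame=0x3A idx=12 entry=0x59007 [P=1 RW=1 US=1 PS=0]
  L1: frame=0x59 idx=3 entry=0xE002 [P=0 RW=1 US=0 PS=0]
  ⇒ fault: PAGE_NOT_PRESENT  — 2 lookups
#5 VA=0x2E1B818 (r,kernel):
  L0: frame=0x3A idx=0 entry=0x5A007 [P=1 RW=1 US=1 PS=0]
  L1: frame=0x5A idx=23 entry=0x5C007 [P=1 RW=1 US=1 PS=0]
  L2: frame=0x5C idx=27 entry=0x60007 [P=1 RW=1 US=1 PS=0]
  ✓ 0x60818  — 3 lookups
#6 VA=0x6C3A04CC2 (w,user):
  L0: frame=0x3A idx=27 entry=0x61007 [P=1 RW=1 US=1 PS=0]
  L1: frame=0x61 idx=29 entry=0x65007 [P=1 RW=1 US=1 PS=0]
  L2: frame=0x65 idx=4 entry=0x68007 [P=1 RW=1 US=1 PS=0]
  ✓ 0x68CC2  — 3 lookups

Entries read for #3: 3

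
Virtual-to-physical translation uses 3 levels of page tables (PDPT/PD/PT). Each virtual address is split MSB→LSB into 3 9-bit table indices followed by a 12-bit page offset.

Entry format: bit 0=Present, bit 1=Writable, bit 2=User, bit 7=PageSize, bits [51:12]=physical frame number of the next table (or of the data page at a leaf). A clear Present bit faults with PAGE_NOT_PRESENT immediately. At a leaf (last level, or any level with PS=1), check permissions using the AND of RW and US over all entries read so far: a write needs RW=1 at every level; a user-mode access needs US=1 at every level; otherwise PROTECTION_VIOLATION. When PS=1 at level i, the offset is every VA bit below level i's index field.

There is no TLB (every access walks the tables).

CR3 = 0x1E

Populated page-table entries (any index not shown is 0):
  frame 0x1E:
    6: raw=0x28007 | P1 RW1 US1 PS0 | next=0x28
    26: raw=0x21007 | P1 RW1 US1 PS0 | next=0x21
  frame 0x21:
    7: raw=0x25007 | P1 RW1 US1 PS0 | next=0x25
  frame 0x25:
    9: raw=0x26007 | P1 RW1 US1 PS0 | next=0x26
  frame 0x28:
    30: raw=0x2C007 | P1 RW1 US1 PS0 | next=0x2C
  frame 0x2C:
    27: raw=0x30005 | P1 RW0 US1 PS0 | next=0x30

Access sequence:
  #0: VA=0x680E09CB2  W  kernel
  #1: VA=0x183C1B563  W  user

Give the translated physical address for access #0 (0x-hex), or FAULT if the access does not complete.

Per-access translation:
#0 VA=0x680E09CB2 (w,kernel):
  lvl0: tbl 0x1E, slot 26 ⇒ 0x21007 (P1/RW1/US1/PS0)
  lvl1: tbl 0x21, slot 7 ⇒ 0x25007 (P1/RW1/US1/PS0)
  lvl2: tbl 0x25, slot 9 ⇒ 0x26007 (P1/RW1/US1/PS0)
  ✓ 0x26CB2  — 3 lookups
#1 VA=0x183C1B563 (w,user):
  lvl0: tbl 0x1E, slot 6 ⇒ 0x28007 (P1/RW1/US1/PS0)
  lvl1: tbl 0x28, slot 30 ⇒ 0x2C007 (P1/RW1/US1/PS0)
  lvl2: tbl 0x2C, slot 27 ⇒ 0x30005 (P1/RW0/US1/PS0)
  ⇒ fault: PROTECTION_VIOLATION  — 3 lookups

Access #0 PA: 0x26CB2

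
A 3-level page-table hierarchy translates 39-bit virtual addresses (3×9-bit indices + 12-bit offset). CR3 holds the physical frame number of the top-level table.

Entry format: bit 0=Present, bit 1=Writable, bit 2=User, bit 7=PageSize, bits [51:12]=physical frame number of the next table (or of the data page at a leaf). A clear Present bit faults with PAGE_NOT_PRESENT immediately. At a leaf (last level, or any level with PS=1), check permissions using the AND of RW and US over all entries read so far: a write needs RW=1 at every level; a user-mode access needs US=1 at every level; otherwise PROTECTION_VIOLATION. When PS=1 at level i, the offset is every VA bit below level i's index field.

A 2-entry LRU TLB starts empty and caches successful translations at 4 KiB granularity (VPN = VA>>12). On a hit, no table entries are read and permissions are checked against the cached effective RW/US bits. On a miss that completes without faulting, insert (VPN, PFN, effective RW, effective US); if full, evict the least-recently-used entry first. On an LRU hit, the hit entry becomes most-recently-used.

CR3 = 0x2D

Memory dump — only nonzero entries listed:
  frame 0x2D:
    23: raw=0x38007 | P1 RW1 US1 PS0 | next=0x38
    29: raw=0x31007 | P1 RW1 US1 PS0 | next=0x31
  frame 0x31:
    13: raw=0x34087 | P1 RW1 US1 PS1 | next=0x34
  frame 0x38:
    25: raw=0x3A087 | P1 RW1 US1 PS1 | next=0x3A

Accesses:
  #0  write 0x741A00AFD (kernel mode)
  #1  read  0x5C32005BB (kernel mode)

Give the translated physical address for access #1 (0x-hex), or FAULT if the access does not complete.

Walk each access:
#0 VA=0x741A00AFD (w,kernel):
  lvl0: tbl 0x2D, slot 29 ⇒ 0x31007 (P1/RW1/US1/PS0)
  lvl1: tbl 0x31, slot 13 ⇒ 0x34087 (P1/RW1/US1/PS1)
  ⇒ phys 0x34AFD (huge @L1)  [2 reads]
#1 VA=0x5C32005BB (r,kernel):
  lvl0: tbl 0x2D, slot 23 ⇒ 0x38007 (P1/RW1/US1/PS0)
  lvl1: tbl 0x38, slot 25 ⇒ 0x3A087 (P1/RW1/US1/PS1)
  ⇒ phys 0x3A5BB (huge @L1)  [2 reads]

Access #1 PA: 0x3A5BB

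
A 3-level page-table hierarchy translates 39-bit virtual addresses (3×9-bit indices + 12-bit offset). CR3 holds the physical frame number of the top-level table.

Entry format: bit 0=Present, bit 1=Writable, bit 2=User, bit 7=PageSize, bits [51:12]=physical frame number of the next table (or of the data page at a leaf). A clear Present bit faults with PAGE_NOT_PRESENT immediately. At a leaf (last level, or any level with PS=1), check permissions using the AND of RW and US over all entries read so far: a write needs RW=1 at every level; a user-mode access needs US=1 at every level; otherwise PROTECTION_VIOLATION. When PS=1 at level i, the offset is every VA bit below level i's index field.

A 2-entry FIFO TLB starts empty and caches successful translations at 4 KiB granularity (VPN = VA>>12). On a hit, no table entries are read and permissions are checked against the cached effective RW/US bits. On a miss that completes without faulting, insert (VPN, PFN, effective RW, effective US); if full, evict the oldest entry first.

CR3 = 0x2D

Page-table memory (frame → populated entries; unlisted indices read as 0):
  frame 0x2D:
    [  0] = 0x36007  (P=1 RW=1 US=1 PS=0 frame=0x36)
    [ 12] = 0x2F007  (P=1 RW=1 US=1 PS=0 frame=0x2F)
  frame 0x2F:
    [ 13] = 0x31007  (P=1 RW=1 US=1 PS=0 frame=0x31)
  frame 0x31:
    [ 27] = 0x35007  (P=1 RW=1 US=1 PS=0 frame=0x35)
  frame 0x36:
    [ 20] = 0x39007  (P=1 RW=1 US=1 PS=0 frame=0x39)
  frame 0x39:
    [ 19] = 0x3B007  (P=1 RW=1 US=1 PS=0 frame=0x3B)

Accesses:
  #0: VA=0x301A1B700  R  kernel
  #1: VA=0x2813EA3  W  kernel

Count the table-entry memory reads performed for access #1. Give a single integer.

Per-access translation:
#0 VA=0x301A1B700 (r,kernel):
  [0] read 0x2D idx=12: raw=0x2F007 flags P=1 W=1 U=1 S=0
  [1] read 0x2F idx=13: raw=0x31007 flags P=1 W=1 U=1 S=0
  [2] read 0x31 idx=27: raw=0x35007 flags P=1 W=1 U=1 S=0
  → PA=0x35700  (3 entries read)
#1 VA=0x2813EA3 (w,kernel):
  [0] read 0x2D idx=0: raw=0x36007 flags P=1 W=1 U=1 S=0
  [1] read 0x36 idx=20: raw=0x39007 flags P=1 W=1 U=1 S=0
  [2] read 0x39 idx=19: raw=0x3B007 flags P=1 W=1 U=1 S=0
  → PA=0x3BEA3  (3 entries read)

Entries read for #1: 3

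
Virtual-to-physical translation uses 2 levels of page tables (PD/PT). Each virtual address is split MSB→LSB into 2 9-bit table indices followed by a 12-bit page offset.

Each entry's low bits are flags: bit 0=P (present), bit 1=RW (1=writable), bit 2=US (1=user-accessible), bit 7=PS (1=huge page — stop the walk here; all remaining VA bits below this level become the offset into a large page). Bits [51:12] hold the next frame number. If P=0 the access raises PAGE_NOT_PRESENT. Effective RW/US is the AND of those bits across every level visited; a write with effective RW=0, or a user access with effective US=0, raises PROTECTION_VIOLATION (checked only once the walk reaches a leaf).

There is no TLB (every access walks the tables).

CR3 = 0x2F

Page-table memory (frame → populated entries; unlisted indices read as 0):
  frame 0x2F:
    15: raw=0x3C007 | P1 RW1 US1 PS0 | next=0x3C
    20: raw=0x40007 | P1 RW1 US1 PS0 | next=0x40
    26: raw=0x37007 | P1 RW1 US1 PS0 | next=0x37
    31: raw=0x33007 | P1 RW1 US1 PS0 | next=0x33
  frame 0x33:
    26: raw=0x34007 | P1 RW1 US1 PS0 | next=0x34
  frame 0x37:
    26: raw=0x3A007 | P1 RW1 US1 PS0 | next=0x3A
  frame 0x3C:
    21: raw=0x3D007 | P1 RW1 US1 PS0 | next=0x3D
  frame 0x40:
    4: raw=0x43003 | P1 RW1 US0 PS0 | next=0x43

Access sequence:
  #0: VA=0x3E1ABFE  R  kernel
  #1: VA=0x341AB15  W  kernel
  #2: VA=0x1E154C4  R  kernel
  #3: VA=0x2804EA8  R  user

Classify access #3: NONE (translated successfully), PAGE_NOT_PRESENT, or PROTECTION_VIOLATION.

Walk each access:
#0 VA=0x3E1ABFE (r,kernel):
  lvl0: tbl 0x2F, slot 31 ⇒ 0x33007 (P1/RW1/US1/PS0)
  lvl1: tbl 0x33, slot 26 ⇒ 0x34007 (P1/RW1/US1/PS0)
  ✓ 0x34BFE  — 2 lookups
#1 VA=0x341AB15 (w,kernel):
  lvl0: tbl 0x2F, slot 26 ⇒ 0x37007 (P1/RW1/US1/PS0)
  lvl1: tbl 0x37, slot 26 ⇒ 0x3A007 (P1/RW1/US1/PS0)
  ✓ 0x3AB15  — 2 lookups
#2 VA=0x1E154C4 (r,kernel):
  lvl0: tbl 0x2F, slot 15 ⇒ 0x3C007 (P1/RW1/US1/PS0)
  lvl1: tbl 0x3C, slot 21 ⇒ 0x3D007 (P1/RW1/US1/PS0)
  ✓ 0x3D4C4  — 2 lookups
#3 VA=0x2804EA8 (r,user):
  lvl0: tbl 0x2F, slot 20 ⇒ 0x40007 (P1/RW1/US1/PS0)
  lvl1: tbl 0x40, slot 4 ⇒ 0x43003 (P1/RW1/US0/PS0)
  ⇒ fault: PROTECTION_VIOLATION  — 2 lookups

Access #3 fault: PROTECTION_VIOLATION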